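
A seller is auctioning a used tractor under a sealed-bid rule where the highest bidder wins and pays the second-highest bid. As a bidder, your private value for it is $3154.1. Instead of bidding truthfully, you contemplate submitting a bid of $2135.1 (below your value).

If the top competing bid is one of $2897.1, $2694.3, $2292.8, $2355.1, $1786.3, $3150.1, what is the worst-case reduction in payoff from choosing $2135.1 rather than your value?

$2897.1: truthful gives $257, deviation gives $0 → loss $257.
$2694.3: truthful gives $459.8, deviation gives $0 → loss $459.8.
$2292.8: truthful gives $861.3, deviation gives $0 → loss $861.3.
$2355.1: truthful gives $799, deviation gives $0 → loss $799.
$1786.3: same outcome either way → loss $0.
$3150.1: truthful gives $4, deviation gives $0 → loss $4.
Maximum loss: $861.3.

$861.3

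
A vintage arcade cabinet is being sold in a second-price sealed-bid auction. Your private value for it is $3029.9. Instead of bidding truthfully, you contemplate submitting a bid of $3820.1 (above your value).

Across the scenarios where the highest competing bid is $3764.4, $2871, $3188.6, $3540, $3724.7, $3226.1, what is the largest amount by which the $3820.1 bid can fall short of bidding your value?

$734.5

$3764.4: truthful gives $0, deviation gives −$734.5 → loss $734.5.
$2871: same outcome either way → loss $0.
$3188.6: truthful gives $0, deviation gives −$158.7 → loss $158.7.
$3540: truthful gives $0, deviation gives −$510.1 → loss $510.1.
$3724.7: truthful gives $0, deviation gives −$694.8 → loss $694.8.
$3226.1: truthful gives $0, deviation gives −$196.2 → loss $196.2.
Maximum loss: $734.5.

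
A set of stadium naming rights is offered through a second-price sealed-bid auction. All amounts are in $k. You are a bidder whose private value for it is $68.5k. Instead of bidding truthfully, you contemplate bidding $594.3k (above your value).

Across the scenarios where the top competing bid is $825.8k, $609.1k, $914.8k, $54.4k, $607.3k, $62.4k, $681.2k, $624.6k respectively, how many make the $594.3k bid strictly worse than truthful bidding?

0

The deviation hurts exactly when the highest competing bid lies strictly between $68.5k and $594.3k — overbidding then wins at a price above your value.
$825.8k: above both → same outcome either way.
$609.1k: above both → same outcome either way.
$914.8k: above both → same outcome either way.
$54.4k: below both → same outcome either way.
$607.3k: above both → same outcome either way.
$62.4k: below both → same outcome either way.
$681.2k: above both → same outcome either way.
$624.6k: above both → same outcome either way.
Count: 0.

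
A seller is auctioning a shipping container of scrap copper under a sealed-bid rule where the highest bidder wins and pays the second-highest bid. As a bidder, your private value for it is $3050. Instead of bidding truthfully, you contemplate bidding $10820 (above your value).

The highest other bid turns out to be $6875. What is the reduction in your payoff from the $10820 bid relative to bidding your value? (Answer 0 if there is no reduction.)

Bidding your value $3050: you lose (since $3050 < $6875). Payoff $0.
Bidding $10820: you win and pay $6875. Payoff $3050 − $6875 = −$3825.
The competing bid $6875 lies between your value and your inflated bid, so overbidding wins an item priced above your value.
Loss from deviating = $0 − (−$3825) = $3825.

$3825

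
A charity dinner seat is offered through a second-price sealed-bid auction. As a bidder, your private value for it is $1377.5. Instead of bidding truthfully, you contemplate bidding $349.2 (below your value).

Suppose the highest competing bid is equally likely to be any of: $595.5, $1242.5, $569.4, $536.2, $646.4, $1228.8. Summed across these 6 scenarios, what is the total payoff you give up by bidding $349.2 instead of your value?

The deviation costs you only when the competing bid falls strictly between $349.2 and $1377.5; elsewhere both bids give the same outcome.
$595.5: truthful payoff $782, deviation payoff $0 → loss $782.
$1242.5: truthful payoff $135, deviation payoff $0 → loss $135.
$569.4: truthful payoff $808.1, deviation payoff $0 → loss $808.1.
$536.2: truthful payoff $841.3, deviation payoff $0 → loss $841.3.
$646.4: truthful payoff $731.1, deviation payoff $0 → loss $731.1.
$1228.8: truthful payoff $148.7, deviation payoff $0 → loss $148.7.
Total loss = $782 + $135 + $808.1 + $841.3 + $731.1 + $148.7 = $3446.2.

$3446.2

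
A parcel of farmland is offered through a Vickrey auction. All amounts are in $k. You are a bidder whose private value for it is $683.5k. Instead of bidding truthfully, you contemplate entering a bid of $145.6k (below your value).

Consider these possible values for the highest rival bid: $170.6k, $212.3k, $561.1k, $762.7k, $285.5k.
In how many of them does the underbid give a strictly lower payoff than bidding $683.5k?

The deviation hurts exactly when the highest competing bid lies strictly between $145.6k and $683.5k — underbidding then forfeits a profitable win.
$170.6k: inside the interval → strictly worse (loss $512.9k).
$212.3k: inside the interval → strictly worse (loss $471.2k).
$561.1k: inside the interval → strictly worse (loss $122.4k).
$762.7k: above both → same outcome either way.
$285.5k: inside the interval → strictly worse (loss $398k).
Count: 4.

4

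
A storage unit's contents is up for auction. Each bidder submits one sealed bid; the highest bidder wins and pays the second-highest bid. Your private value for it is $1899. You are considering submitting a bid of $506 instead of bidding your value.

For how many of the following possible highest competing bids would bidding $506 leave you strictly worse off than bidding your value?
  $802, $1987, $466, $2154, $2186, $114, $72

1

The deviation hurts exactly when the highest competing bid lies strictly between $506 and $1899 — underbidding then forfeits a profitable win.
$802: inside the interval → strictly worse (loss $1097).
$1987: above both → same outcome either way.
$466: below both → same outcome either way.
$2154: above both → same outcome either way.
$2186: above both → same outcome either way.
$114: below both → same outcome either way.
$72: below both → same outcome either way.
Count: 1.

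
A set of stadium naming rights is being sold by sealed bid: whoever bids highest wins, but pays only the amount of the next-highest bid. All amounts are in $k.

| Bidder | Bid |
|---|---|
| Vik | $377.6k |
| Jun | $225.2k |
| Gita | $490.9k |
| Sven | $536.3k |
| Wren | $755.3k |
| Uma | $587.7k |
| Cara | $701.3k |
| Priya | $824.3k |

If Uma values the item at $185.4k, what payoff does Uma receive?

$0k

Highest bid: Priya at $824.3k, so Priya wins.
Second-highest bid: Wren at $755.3k — that is the price the winner pays.
Uma did not win, so Uma pays nothing and receives nothing: payoff $0k.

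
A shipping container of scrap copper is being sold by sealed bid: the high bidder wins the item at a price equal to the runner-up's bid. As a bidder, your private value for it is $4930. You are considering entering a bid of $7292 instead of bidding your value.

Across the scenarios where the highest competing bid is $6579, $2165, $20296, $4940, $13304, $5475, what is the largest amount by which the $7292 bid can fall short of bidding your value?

$6579: truthful gives $0, deviation gives −$1649 → loss $1649.
$2165: same outcome either way → loss $0.
$20296: same outcome either way → loss $0.
$4940: truthful gives $0, deviation gives −$10 → loss $10.
$13304: same outcome either way → loss $0.
$5475: truthful gives $0, deviation gives −$545 → loss $545.
Maximum loss: $1649.

$1649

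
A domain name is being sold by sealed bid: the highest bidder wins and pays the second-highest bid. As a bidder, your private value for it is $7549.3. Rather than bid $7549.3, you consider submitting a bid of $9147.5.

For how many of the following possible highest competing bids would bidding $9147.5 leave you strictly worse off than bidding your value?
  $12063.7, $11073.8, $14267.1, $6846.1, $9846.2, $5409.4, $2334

The deviation hurts exactly when the highest competing bid lies strictly between $7549.3 and $9147.5 — overbidding then wins at a price above your value.
$12063.7: above both → same outcome either way.
$11073.8: above both → same outcome either way.
$14267.1: above both → same outcome either way.
$6846.1: below both → same outcome either way.
$9846.2: above both → same outcome either way.
$5409.4: below both → same outcome either way.
$2334: below both → same outcome either way.
Count: 0.

0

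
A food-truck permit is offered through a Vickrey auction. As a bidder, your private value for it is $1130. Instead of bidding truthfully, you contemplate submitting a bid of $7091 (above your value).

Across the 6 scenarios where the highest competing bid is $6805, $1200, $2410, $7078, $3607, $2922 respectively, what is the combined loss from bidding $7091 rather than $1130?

$17242

The deviation costs you only when the competing bid falls strictly between $1130 and $7091; elsewhere both bids give the same outcome.
$6805: truthful payoff $0, deviation payoff −$5675 → loss $5675.
$1200: truthful payoff $0, deviation payoff −$70 → loss $70.
$2410: truthful payoff $0, deviation payoff −$1280 → loss $1280.
$7078: truthful payoff $0, deviation payoff −$5948 → loss $5948.
$3607: truthful payoff $0, deviation payoff −$2477 → loss $2477.
$2922: truthful payoff $0, deviation payoff −$1792 → loss $1792.
Total loss = $5675 + $70 + $1280 + $5948 + $2477 + $1792 = $17242.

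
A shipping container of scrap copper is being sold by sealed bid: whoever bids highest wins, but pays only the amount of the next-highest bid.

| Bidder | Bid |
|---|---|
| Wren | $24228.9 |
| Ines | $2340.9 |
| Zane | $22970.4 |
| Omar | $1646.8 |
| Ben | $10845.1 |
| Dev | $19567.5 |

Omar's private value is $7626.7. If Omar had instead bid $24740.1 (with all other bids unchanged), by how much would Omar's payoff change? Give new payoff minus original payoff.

The highest bid among the other bidders is $24228.9; Omar's bid doesn't change that.
Original bid $1646.8: Omar is not highest (top rival bid is $24228.9); payoff $0.
Alternative bid $24740.1: Omar is highest, pays the top rival bid $24228.9; payoff $7626.7 − $24228.9 = −$16602.2.
Change in payoff = −$16602.2 − ($0) = −$16602.2.

−$16602.2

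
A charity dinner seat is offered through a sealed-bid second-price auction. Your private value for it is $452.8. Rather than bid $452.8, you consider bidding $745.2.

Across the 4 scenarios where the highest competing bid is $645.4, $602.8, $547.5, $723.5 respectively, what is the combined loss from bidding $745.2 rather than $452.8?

The deviation costs you only when the competing bid falls strictly between $452.8 and $745.2; elsewhere both bids give the same outcome.
$645.4: truthful payoff $0, deviation payoff −$192.6 → loss $192.6.
$602.8: truthful payoff $0, deviation payoff −$150 → loss $150.
$547.5: truthful payoff $0, deviation payoff −$94.7 → loss $94.7.
$723.5: truthful payoff $0, deviation payoff −$270.7 → loss $270.7.
Total loss = $192.6 + $150 + $94.7 + $270.7 = $708.
Truthful bidding weakly dominates here: raising your bid can only win items priced above your value, and lowering it can only forfeit items priced below.

$708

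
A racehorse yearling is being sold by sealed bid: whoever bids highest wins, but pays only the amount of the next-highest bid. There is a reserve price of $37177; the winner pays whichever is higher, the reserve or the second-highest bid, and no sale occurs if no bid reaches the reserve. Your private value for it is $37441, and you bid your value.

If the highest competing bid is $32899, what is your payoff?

$264

Your bid $37441 is the highest and exceeds the reserve.
Price = max(second-highest bid, reserve) = max($32899, $37177) = $37177.
Payoff = $37441 − $37177 = $264.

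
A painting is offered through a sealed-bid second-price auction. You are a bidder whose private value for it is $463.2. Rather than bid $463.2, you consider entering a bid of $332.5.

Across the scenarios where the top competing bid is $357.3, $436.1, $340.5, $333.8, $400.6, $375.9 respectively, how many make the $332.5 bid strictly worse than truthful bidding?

6

The deviation hurts exactly when the highest competing bid lies strictly between $332.5 and $463.2 — underbidding then forfeits a profitable win.
$357.3: inside the interval → strictly worse (loss $105.9).
$436.1: inside the interval → strictly worse (loss $27.1).
$340.5: inside the interval → strictly worse (loss $122.7).
$333.8: inside the interval → strictly worse (loss $129.4).
$400.6: inside the interval → strictly worse (loss $62.6).
$375.9: inside the interval → strictly worse (loss $87.3).
Count: 6.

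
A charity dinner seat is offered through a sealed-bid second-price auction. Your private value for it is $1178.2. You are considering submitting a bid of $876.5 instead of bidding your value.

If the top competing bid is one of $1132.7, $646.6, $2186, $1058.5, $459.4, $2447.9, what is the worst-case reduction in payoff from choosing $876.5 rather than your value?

$119.7

$1132.7: truthful gives $45.5, deviation gives $0 → loss $45.5.
$646.6: same outcome either way → loss $0.
$2186: same outcome either way → loss $0.
$1058.5: truthful gives $119.7, deviation gives $0 → loss $119.7.
$459.4: same outcome either way → loss $0.
$2447.9: same outcome either way → loss $0.
Maximum loss: $119.7.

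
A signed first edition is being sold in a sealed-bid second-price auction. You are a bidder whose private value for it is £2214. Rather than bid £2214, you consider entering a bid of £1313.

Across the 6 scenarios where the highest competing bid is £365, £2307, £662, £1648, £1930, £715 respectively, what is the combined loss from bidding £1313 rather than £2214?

The deviation costs you only when the competing bid falls strictly between £1313 and £2214; elsewhere both bids give the same outcome.
£365: outcomes coincide → loss £0.
£2307: outcomes coincide → loss £0.
£662: outcomes coincide → loss £0.
£1648: truthful payoff £566, deviation payoff £0 → loss £566.
£1930: truthful payoff £284, deviation payoff £0 → loss £284.
£715: outcomes coincide → loss £0.
Total loss = £566 + £284 = £850.

£850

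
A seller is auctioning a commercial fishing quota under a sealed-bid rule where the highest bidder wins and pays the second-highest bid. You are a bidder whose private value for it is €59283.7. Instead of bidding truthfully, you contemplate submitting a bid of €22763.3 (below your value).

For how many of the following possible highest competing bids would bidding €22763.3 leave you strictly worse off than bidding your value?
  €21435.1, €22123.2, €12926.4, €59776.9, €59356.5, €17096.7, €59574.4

0

The deviation hurts exactly when the highest competing bid lies strictly between €22763.3 and €59283.7 — underbidding then forfeits a profitable win.
€21435.1: below both → same outcome either way.
€22123.2: below both → same outcome either way.
€12926.4: below both → same outcome either way.
€59776.9: above both → same outcome either way.
€59356.5: above both → same outcome either way.
€17096.7: below both → same outcome either way.
€59574.4: above both → same outcome either way.
Count: 0.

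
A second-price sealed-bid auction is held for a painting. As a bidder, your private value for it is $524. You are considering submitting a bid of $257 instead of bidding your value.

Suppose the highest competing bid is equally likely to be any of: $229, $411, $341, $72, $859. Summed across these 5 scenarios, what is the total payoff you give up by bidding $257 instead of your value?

$296

The deviation costs you only when the competing bid falls strictly between $257 and $524; elsewhere both bids give the same outcome.
$229: outcomes coincide → loss $0.
$411: truthful payoff $113, deviation payoff $0 → loss $113.
$341: truthful payoff $183, deviation payoff $0 → loss $183.
$72: outcomes coincide → loss $0.
$859: outcomes coincide → loss $0.
Total loss = $113 + $183 = $296.
Because the price is fixed by the runner-up's bid, deviating from your value can only change a good outcome into a bad one — never the reverse.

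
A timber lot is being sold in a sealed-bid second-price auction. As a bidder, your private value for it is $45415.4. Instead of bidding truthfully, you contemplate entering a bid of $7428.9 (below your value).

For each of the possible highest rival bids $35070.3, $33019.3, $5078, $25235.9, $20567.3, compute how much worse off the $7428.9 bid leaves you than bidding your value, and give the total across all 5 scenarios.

The deviation costs you only when the competing bid falls strictly between $7428.9 and $45415.4; elsewhere both bids give the same outcome.
$35070.3: truthful payoff $10345.1, deviation payoff $0 → loss $10345.1.
$33019.3: truthful payoff $12396.1, deviation payoff $0 → loss $12396.1.
$5078: outcomes coincide → loss $0.
$25235.9: truthful payoff $20179.5, deviation payoff $0 → loss $20179.5.
$20567.3: truthful payoff $24848.1, deviation payoff $0 → loss $24848.1.
Total loss = $10345.1 + $12396.1 + $20179.5 + $24848.1 = $67768.8.

$67768.8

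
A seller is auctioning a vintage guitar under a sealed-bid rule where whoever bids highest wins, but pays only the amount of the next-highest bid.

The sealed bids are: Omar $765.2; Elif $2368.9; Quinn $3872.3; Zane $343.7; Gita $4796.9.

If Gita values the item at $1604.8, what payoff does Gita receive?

Highest bid: Gita at $4796.9, so Gita wins.
Second-highest bid: Quinn at $3872.3 — that is the price the winner pays.
Gita's payoff = value − price = $1604.8 − $3872.3 = −$2267.5.

−$2267.5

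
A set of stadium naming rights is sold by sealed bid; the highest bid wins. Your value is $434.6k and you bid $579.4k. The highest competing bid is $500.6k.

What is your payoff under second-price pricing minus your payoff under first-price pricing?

You have the highest bid, so you win under either rule.
Second-price: pay $500.6k → payoff −$66k.
First-price: pay your own bid $579.4k → payoff −$144.8k.
Difference = −$66k − (−$144.8k) = $78.8k.

$78.8k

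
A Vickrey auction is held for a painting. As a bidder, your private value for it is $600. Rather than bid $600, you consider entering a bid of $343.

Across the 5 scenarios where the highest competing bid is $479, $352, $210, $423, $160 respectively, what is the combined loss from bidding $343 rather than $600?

$546

The deviation costs you only when the competing bid falls strictly between $343 and $600; elsewhere both bids give the same outcome.
$479: truthful payoff $121, deviation payoff $0 → loss $121.
$352: truthful payoff $248, deviation payoff $0 → loss $248.
$210: outcomes coincide → loss $0.
$423: truthful payoff $177, deviation payoff $0 → loss $177.
$160: outcomes coincide → loss $0.
Total loss = $121 + $248 + $177 = $546.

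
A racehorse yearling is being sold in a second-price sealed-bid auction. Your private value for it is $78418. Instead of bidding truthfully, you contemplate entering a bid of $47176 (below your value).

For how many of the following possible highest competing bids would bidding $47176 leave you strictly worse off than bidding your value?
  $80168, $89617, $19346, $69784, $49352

2

The deviation hurts exactly when the highest competing bid lies strictly between $47176 and $78418 — underbidding then forfeits a profitable win.
$80168: above both → same outcome either way.
$89617: above both → same outcome either way.
$19346: below both → same outcome either way.
$69784: inside the interval → strictly worse (loss $8634).
$49352: inside the interval → strictly worse (loss $29066).
Count: 2.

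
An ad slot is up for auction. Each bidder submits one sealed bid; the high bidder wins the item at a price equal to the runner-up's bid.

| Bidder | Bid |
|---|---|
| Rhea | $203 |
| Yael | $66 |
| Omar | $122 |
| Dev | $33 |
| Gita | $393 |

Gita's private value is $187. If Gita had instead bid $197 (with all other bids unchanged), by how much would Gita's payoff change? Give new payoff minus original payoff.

$16

The highest bid among the other bidders is $203; Gita's bid doesn't change that.
Original bid $393: Gita is highest, pays the top rival bid $203; payoff $187 − $203 = −$16.
Alternative bid $197: Gita is not highest (top rival bid is $203); payoff $0.
Change in payoff = $0 − (−$16) = $16.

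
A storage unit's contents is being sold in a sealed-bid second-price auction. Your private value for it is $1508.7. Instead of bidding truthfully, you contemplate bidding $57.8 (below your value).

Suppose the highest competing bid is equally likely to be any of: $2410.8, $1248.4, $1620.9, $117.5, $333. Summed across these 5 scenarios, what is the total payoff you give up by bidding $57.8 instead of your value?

The deviation costs you only when the competing bid falls strictly between $57.8 and $1508.7; elsewhere both bids give the same outcome.
$2410.8: outcomes coincide → loss $0.
$1248.4: truthful payoff $260.3, deviation payoff $0 → loss $260.3.
$1620.9: outcomes coincide → loss $0.
$117.5: truthful payoff $1391.2, deviation payoff $0 → loss $1391.2.
$333: truthful payoff $1175.7, deviation payoff $0 → loss $1175.7.
Total loss = $260.3 + $1391.2 + $1175.7 = $2827.2.

$2827.2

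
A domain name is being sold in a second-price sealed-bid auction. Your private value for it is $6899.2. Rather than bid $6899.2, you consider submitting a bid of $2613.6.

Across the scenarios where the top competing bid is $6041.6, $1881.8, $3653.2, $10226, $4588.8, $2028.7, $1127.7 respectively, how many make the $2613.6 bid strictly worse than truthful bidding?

The deviation hurts exactly when the highest competing bid lies strictly between $2613.6 and $6899.2 — underbidding then forfeits a profitable win.
$6041.6: inside the interval → strictly worse (loss $857.6).
$1881.8: below both → same outcome either way.
$3653.2: inside the interval → strictly worse (loss $3246).
$10226: above both → same outcome either way.
$4588.8: inside the interval → strictly worse (loss $2310.4).
$2028.7: below both → same outcome either way.
$1127.7: below both → same outcome either way.
Count: 3.

3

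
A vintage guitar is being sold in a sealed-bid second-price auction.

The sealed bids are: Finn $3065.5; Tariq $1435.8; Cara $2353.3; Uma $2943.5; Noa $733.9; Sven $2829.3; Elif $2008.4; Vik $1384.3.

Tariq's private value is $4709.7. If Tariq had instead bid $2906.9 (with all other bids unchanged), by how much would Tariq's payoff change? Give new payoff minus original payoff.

The highest bid among the other bidders is $3065.5; Tariq's bid doesn't change that.
Original bid $1435.8: Tariq is not highest (top rival bid is $3065.5); payoff $0.
Alternative bid $2906.9: Tariq is not highest (top rival bid is $3065.5); payoff $0.
Change in payoff = $0 − ($0) = $0.

$0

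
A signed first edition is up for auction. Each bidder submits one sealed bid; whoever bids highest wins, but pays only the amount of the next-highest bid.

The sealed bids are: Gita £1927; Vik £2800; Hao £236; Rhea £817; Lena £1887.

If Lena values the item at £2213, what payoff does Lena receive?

Highest bid: Vik at £2800, so Vik wins.
Second-highest bid: Gita at £1927 — that is the price the winner pays.
Lena did not win, so Lena pays nothing and receives nothing: payoff £0.

£0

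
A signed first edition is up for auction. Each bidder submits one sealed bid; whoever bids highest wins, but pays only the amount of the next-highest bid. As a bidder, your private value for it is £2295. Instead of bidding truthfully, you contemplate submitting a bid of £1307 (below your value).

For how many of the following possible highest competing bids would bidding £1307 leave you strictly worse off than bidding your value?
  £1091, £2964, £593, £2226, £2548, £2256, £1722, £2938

The deviation hurts exactly when the highest competing bid lies strictly between £1307 and £2295 — underbidding then forfeits a profitable win.
£1091: below both → same outcome either way.
£2964: above both → same outcome either way.
£593: below both → same outcome either way.
£2226: inside the interval → strictly worse (loss £69).
£2548: above both → same outcome either way.
£2256: inside the interval → strictly worse (loss £39).
£1722: inside the interval → strictly worse (loss £573).
£2938: above both → same outcome either way.
Count: 3.

3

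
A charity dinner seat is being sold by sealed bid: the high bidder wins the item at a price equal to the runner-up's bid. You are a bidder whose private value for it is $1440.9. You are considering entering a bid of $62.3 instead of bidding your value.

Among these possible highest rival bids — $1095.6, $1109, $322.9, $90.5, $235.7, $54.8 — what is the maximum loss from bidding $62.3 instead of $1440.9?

$1350.4

$1095.6: truthful gives $345.3, deviation gives $0 → loss $345.3.
$1109: truthful gives $331.9, deviation gives $0 → loss $331.9.
$322.9: truthful gives $1118, deviation gives $0 → loss $1118.
$90.5: truthful gives $1350.4, deviation gives $0 → loss $1350.4.
$235.7: truthful gives $1205.2, deviation gives $0 → loss $1205.2.
$54.8: same outcome either way → loss $0.
Maximum loss: $1350.4.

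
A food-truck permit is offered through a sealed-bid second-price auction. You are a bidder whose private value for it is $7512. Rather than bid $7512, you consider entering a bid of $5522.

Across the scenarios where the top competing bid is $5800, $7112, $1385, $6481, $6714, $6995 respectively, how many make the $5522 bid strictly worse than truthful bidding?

5

The deviation hurts exactly when the highest competing bid lies strictly between $5522 and $7512 — underbidding then forfeits a profitable win.
$5800: inside the interval → strictly worse (loss $1712).
$7112: inside the interval → strictly worse (loss $400).
$1385: below both → same outcome either way.
$6481: inside the interval → strictly worse (loss $1031).
$6714: inside the interval → strictly worse (loss $798).
$6995: inside the interval → strictly worse (loss $517).
Count: 5.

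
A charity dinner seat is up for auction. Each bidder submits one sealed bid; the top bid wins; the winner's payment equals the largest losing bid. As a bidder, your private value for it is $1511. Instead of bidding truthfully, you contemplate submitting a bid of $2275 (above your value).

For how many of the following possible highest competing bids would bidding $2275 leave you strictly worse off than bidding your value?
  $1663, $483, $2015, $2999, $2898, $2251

3

The deviation hurts exactly when the highest competing bid lies strictly between $1511 and $2275 — overbidding then wins at a price above your value.
$1663: inside the interval → strictly worse (loss $152).
$483: below both → same outcome either way.
$2015: inside the interval → strictly worse (loss $504).
$2999: above both → same outcome either way.
$2898: above both → same outcome either way.
$2251: inside the interval → strictly worse (loss $740).
Count: 3.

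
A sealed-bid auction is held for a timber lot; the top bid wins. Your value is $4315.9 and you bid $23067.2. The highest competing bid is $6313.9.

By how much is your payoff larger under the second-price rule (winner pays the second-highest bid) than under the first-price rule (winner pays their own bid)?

You have the highest bid, so you win under either rule.
Second-price: pay $6313.9 → payoff −$1998.
First-price: pay your own bid $23067.2 → payoff −$18751.3.
Difference = −$1998 − (−$18751.3) = $16753.3.

$16753.3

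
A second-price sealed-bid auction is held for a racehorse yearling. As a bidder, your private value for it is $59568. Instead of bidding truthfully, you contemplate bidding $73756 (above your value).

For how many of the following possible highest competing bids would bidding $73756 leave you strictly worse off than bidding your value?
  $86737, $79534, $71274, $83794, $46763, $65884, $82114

2

The deviation hurts exactly when the highest competing bid lies strictly between $59568 and $73756 — overbidding then wins at a price above your value.
$86737: above both → same outcome either way.
$79534: above both → same outcome either way.
$71274: inside the interval → strictly worse (loss $11706).
$83794: above both → same outcome either way.
$46763: below both → same outcome either way.
$65884: inside the interval → strictly worse (loss $6316).
$82114: above both → same outcome either way.
Count: 2.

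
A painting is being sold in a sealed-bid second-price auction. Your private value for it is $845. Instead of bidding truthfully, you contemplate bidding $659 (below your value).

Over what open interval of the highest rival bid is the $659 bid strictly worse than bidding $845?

($659, $845)

If the competing bid is below $659, both bids win at the same price — no difference.
If it is above $845, both bids lose — no difference.
If it lies strictly between $659 and $845, bidding your value wins at a price below your value (positive payoff) while bidding $659 loses (payoff 0).
So the deviation strictly hurts on the open interval ($659, $845).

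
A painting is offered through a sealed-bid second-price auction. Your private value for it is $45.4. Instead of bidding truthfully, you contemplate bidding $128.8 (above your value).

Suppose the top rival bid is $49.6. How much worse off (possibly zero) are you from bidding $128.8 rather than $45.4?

$4.2

Bidding your value $45.4: you lose (since $45.4 < $49.6). Payoff $0.
Bidding $128.8: you win and pay $49.6. Payoff $45.4 − $49.6 = −$4.2.
The competing bid $49.6 lies between your value and your inflated bid, so overbidding wins an item priced above your value.
Loss from deviating = $0 − (−$4.2) = $4.2.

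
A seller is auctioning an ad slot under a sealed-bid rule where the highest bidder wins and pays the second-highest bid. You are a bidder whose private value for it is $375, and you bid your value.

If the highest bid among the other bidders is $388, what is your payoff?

Your bid $375 is below the highest competing bid $388, so you lose.
A losing bidder pays nothing and receives nothing: payoff = $0.

$0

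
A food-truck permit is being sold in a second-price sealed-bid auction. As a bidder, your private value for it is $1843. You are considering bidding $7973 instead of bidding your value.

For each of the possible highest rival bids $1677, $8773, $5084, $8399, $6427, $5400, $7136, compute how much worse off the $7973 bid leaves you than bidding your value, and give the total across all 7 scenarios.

The deviation costs you only when the competing bid falls strictly between $1843 and $7973; elsewhere both bids give the same outcome.
$1677: outcomes coincide → loss $0.
$8773: outcomes coincide → loss $0.
$5084: truthful payoff $0, deviation payoff −$3241 → loss $3241.
$8399: outcomes coincide → loss $0.
$6427: truthful payoff $0, deviation payoff −$4584 → loss $4584.
$5400: truthful payoff $0, deviation payoff −$3557 → loss $3557.
$7136: truthful payoff $0, deviation payoff −$5293 → loss $5293.
Total loss = $3241 + $4584 + $3557 + $5293 = $16675.
Truthful bidding weakly dominates here: raising your bid can only win items priced above your value, and lowering it can only forfeit items priced below.

$16675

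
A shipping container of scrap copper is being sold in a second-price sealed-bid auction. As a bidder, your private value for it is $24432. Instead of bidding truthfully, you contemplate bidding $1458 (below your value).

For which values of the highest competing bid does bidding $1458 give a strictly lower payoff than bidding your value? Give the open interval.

If the competing bid is below $1458, both bids win at the same price — no difference.
If it is above $24432, both bids lose — no difference.
If it lies strictly between $1458 and $24432, bidding your value wins at a price below your value (positive payoff) while bidding $1458 loses (payoff 0).
So the deviation strictly hurts on the open interval ($1458, $24432).
Because the price is fixed by the runner-up's bid, deviating from your value can only change a good outcome into a bad one — never the reverse.

($1458, $24432)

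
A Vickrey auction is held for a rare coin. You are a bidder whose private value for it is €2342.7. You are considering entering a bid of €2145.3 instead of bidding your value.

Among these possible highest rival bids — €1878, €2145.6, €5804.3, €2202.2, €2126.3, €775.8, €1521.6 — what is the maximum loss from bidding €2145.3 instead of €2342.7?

€1878: same outcome either way → loss €0.
€2145.6: truthful gives €197.1, deviation gives €0 → loss €197.1.
€5804.3: same outcome either way → loss €0.
€2202.2: truthful gives €140.5, deviation gives €0 → loss €140.5.
€2126.3: same outcome either way → loss €0.
€775.8: same outcome either way → loss €0.
€1521.6: same outcome either way → loss €0.
Maximum loss: €197.1.

€197.1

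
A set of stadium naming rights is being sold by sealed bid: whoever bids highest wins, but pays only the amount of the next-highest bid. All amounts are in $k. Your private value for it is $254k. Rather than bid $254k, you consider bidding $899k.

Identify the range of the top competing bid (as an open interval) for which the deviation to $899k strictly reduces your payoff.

If the competing bid is below $254k, both bids win at the same price — no difference.
If it is above $899k, both bids lose — no difference.
If it lies strictly between $254k and $899k, bidding your value loses (payoff 0) while bidding $899k wins at a price above your value (payoff negative).
So the deviation strictly hurts on the open interval ($254k, $899k).

($254k, $899k)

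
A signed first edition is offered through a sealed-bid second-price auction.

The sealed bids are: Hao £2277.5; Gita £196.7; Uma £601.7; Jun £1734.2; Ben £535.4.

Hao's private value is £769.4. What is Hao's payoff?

−£964.8

Highest bid: Hao at £2277.5, so Hao wins.
Second-highest bid: Jun at £1734.2 — that is the price the winner pays.
Hao's payoff = value − price = £769.4 − £1734.2 = −£964.8.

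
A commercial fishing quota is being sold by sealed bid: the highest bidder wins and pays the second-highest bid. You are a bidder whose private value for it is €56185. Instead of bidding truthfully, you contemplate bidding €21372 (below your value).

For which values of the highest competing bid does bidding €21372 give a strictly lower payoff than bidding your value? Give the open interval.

(€21372, €56185)

If the competing bid is below €21372, both bids win at the same price — no difference.
If it is above €56185, both bids lose — no difference.
If it lies strictly between €21372 and €56185, bidding your value wins at a price below your value (positive payoff) while bidding €21372 loses (payoff 0).
So the deviation strictly hurts on the open interval (€21372, €56185).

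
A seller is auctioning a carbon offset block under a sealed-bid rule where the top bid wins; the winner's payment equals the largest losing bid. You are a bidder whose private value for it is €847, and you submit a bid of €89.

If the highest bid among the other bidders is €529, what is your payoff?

€0

Your bid €89 is below the highest competing bid €529, so you lose.
A losing bidder pays nothing and receives nothing: payoff = €0.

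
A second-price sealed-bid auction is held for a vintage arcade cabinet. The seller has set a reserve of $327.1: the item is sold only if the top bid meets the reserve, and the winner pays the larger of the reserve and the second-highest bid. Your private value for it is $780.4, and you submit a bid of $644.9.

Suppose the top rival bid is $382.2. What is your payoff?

$398.2

Your bid $644.9 is the highest and exceeds the reserve.
Price = max(second-highest bid, reserve) = max($382.2, $327.1) = $382.2.
Payoff = $780.4 − $382.2 = $398.2.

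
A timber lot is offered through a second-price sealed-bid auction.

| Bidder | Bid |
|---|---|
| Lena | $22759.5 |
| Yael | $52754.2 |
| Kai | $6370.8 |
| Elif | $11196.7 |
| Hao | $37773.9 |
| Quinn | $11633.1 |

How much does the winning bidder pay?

Highest bid: Yael at $52754.2, so Yael wins.
Second-highest bid: Hao at $37773.9 — that is the price the winner pays.

$37773.9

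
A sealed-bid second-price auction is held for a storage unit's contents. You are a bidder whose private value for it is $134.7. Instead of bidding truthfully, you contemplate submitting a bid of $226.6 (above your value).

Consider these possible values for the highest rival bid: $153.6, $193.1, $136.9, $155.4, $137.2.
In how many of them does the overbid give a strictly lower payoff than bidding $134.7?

5

The deviation hurts exactly when the highest competing bid lies strictly between $134.7 and $226.6 — overbidding then wins at a price above your value.
$153.6: inside the interval → strictly worse (loss $18.9).
$193.1: inside the interval → strictly worse (loss $58.4).
$136.9: inside the interval → strictly worse (loss $2.2).
$155.4: inside the interval → strictly worse (loss $20.7).
$137.2: inside the interval → strictly worse (loss $2.5).
Count: 5.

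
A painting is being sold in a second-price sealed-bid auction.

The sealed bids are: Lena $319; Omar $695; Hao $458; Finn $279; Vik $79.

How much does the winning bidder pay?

$458

Highest bid: Omar at $695, so Omar wins.
Second-highest bid: Hao at $458 — that is the price the winner pays.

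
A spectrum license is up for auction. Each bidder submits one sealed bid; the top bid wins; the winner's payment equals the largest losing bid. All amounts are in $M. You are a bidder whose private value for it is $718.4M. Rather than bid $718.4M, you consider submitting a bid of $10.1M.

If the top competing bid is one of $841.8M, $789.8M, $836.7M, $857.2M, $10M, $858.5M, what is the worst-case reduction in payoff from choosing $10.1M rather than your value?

$841.8M: same outcome either way → loss $0M.
$789.8M: same outcome either way → loss $0M.
$836.7M: same outcome either way → loss $0M.
$857.2M: same outcome either way → loss $0M.
$10M: same outcome either way → loss $0M.
$858.5M: same outcome either way → loss $0M.
Maximum loss: $0M.

$0M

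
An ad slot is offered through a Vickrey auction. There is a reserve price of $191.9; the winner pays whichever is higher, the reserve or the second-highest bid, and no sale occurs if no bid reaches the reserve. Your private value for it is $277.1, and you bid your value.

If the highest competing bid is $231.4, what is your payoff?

$45.7

Your bid $277.1 is the highest and exceeds the reserve.
Price = max(second-highest bid, reserve) = max($231.4, $191.9) = $231.4.
Payoff = $277.1 − $231.4 = $45.7.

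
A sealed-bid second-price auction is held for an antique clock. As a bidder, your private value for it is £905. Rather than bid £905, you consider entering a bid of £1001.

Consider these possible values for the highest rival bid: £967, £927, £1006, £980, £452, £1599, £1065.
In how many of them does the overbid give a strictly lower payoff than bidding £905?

3

The deviation hurts exactly when the highest competing bid lies strictly between £905 and £1001 — overbidding then wins at a price above your value.
£967: inside the interval → strictly worse (loss £62).
£927: inside the interval → strictly worse (loss £22).
£1006: above both → same outcome either way.
£980: inside the interval → strictly worse (loss £75).
£452: below both → same outcome either way.
£1599: above both → same outcome either way.
£1065: above both → same outcome either way.
Count: 3.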